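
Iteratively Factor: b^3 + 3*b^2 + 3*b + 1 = (b + 1)*(b^2 + 2*b + 1) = (b + 1)^2*(b + 1)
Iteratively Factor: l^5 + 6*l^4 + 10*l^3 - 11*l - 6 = (l + 2)*(l^4 + 4*l^3 + 2*l^2 - 4*l - 3) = (l + 1)*(l + 2)*(l^3 + 3*l^2 - l - 3) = (l + 1)^2*(l + 2)*(l^2 + 2*l - 3) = (l + 1)^2*(l + 2)*(l + 3)*(l - 1)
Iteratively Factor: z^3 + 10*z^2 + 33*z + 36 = (z + 3)*(z^2 + 7*z + 12) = (z + 3)^2*(z + 4)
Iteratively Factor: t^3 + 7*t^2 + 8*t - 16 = (t + 4)*(t^2 + 3*t - 4) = (t - 1)*(t + 4)*(t + 4)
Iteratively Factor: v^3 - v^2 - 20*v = (v - 5)*(v^2 + 4*v) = v*(v - 5)*(v + 4)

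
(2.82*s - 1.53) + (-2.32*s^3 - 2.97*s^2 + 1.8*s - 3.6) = -2.32*s^3 - 2.97*s^2 + 4.62*s - 5.13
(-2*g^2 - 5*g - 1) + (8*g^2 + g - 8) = 6*g^2 - 4*g - 9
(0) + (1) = 1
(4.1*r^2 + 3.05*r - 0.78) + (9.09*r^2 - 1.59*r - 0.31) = 13.19*r^2 + 1.46*r - 1.09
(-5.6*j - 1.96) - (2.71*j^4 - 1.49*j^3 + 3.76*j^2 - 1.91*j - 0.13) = -2.71*j^4 + 1.49*j^3 - 3.76*j^2 - 3.69*j - 1.83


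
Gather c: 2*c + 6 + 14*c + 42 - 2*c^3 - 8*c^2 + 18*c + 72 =-2*c^3 - 8*c^2 + 34*c + 120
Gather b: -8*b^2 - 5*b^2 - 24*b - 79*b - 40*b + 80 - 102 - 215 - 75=-13*b^2 - 143*b - 312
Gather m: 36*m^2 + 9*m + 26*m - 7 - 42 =36*m^2 + 35*m - 49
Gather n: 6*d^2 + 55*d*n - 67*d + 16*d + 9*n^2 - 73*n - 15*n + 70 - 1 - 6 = 6*d^2 - 51*d + 9*n^2 + n*(55*d - 88) + 63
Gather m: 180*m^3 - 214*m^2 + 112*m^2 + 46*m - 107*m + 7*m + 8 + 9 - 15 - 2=180*m^3 - 102*m^2 - 54*m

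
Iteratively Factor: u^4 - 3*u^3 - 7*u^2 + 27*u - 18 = (u + 3)*(u^3 - 6*u^2 + 11*u - 6) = (u - 2)*(u + 3)*(u^2 - 4*u + 3) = (u - 3)*(u - 2)*(u + 3)*(u - 1)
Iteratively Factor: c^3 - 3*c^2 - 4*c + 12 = (c - 3)*(c^2 - 4) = (c - 3)*(c + 2)*(c - 2)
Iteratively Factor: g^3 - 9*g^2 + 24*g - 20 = (g - 2)*(g^2 - 7*g + 10) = (g - 5)*(g - 2)*(g - 2)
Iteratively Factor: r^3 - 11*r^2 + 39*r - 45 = (r - 5)*(r^2 - 6*r + 9) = (r - 5)*(r - 3)*(r - 3)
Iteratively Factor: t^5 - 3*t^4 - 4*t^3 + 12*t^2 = (t)*(t^4 - 3*t^3 - 4*t^2 + 12*t) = t^2*(t^3 - 3*t^2 - 4*t + 12) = t^2*(t - 3)*(t^2 - 4) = t^2*(t - 3)*(t - 2)*(t + 2)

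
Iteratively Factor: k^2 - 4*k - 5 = (k - 5)*(k + 1)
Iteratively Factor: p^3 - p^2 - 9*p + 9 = (p + 3)*(p^2 - 4*p + 3) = (p - 1)*(p + 3)*(p - 3)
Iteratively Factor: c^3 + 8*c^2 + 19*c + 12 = (c + 1)*(c^2 + 7*c + 12) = (c + 1)*(c + 3)*(c + 4)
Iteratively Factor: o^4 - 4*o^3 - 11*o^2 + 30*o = (o)*(o^3 - 4*o^2 - 11*o + 30) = o*(o + 3)*(o^2 - 7*o + 10) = o*(o - 5)*(o + 3)*(o - 2)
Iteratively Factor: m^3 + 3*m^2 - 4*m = (m)*(m^2 + 3*m - 4) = m*(m - 1)*(m + 4)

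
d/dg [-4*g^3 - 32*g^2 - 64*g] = -12*g^2 - 64*g - 64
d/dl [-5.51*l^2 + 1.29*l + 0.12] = 1.29 - 11.02*l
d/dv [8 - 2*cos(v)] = 2*sin(v)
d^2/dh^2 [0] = 0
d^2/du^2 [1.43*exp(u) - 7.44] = 1.43*exp(u)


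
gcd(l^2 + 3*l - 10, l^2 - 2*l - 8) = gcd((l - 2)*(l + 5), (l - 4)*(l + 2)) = 1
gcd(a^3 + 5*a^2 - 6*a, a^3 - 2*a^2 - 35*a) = a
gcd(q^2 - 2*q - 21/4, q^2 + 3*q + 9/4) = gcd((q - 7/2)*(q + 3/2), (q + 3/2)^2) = q + 3/2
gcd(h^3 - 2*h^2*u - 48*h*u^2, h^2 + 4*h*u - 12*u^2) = h + 6*u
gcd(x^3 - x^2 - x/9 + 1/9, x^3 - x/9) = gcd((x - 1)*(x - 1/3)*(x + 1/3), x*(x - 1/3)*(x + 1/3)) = x^2 - 1/9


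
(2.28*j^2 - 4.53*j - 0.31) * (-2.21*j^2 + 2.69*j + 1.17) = -5.0388*j^4 + 16.1445*j^3 - 8.833*j^2 - 6.134*j - 0.3627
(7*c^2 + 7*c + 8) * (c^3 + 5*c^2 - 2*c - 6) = 7*c^5 + 42*c^4 + 29*c^3 - 16*c^2 - 58*c - 48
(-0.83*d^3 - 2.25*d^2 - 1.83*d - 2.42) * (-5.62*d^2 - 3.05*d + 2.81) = 4.6646*d^5 + 15.1765*d^4 + 14.8148*d^3 + 12.8594*d^2 + 2.2387*d - 6.8002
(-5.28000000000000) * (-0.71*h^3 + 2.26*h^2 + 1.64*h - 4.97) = 3.7488*h^3 - 11.9328*h^2 - 8.6592*h + 26.2416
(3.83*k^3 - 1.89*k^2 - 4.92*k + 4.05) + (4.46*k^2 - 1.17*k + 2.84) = 3.83*k^3 + 2.57*k^2 - 6.09*k + 6.89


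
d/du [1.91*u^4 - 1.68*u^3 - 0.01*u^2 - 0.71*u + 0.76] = 7.64*u^3 - 5.04*u^2 - 0.02*u - 0.71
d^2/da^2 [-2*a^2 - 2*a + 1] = -4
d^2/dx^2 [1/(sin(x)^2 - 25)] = 2*(-2*sin(x)^4 - 47*sin(x)^2 + 25)/(sin(x)^2 - 25)^3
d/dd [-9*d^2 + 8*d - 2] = 8 - 18*d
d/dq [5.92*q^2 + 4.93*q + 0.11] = 11.84*q + 4.93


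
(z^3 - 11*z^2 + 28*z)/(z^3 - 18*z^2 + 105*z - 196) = z/(z - 7)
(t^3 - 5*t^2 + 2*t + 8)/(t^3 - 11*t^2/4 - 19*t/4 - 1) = 4*(t - 2)/(4*t + 1)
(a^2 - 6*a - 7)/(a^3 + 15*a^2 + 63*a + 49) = (a - 7)/(a^2 + 14*a + 49)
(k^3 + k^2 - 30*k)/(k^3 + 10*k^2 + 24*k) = (k - 5)/(k + 4)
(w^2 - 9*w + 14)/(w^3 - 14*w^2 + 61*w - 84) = (w - 2)/(w^2 - 7*w + 12)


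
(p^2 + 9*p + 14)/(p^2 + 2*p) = (p + 7)/p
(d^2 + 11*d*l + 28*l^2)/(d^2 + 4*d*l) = (d + 7*l)/d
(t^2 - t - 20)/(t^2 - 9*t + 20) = (t + 4)/(t - 4)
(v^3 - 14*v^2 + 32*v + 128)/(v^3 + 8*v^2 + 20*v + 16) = (v^2 - 16*v + 64)/(v^2 + 6*v + 8)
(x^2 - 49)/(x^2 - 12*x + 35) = (x + 7)/(x - 5)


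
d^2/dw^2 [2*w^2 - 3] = 4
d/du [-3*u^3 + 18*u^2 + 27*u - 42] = -9*u^2 + 36*u + 27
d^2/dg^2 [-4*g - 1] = 0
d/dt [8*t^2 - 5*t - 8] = 16*t - 5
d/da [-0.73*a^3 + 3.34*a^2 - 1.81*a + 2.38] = -2.19*a^2 + 6.68*a - 1.81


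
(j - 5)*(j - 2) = j^2 - 7*j + 10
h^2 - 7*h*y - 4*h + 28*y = (h - 4)*(h - 7*y)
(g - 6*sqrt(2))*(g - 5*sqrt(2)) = g^2 - 11*sqrt(2)*g + 60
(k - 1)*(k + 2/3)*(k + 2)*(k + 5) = k^4 + 20*k^3/3 + 7*k^2 - 8*k - 20/3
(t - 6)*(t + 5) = t^2 - t - 30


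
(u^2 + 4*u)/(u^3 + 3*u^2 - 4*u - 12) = u*(u + 4)/(u^3 + 3*u^2 - 4*u - 12)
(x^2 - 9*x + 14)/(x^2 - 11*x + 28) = (x - 2)/(x - 4)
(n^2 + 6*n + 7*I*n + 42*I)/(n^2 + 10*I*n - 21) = (n + 6)/(n + 3*I)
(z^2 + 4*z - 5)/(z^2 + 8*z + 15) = (z - 1)/(z + 3)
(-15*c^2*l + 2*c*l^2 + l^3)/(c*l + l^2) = (-15*c^2 + 2*c*l + l^2)/(c + l)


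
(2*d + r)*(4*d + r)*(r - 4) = 8*d^2*r - 32*d^2 + 6*d*r^2 - 24*d*r + r^3 - 4*r^2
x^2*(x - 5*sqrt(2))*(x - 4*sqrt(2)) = x^4 - 9*sqrt(2)*x^3 + 40*x^2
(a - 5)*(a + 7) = a^2 + 2*a - 35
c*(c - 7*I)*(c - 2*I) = c^3 - 9*I*c^2 - 14*c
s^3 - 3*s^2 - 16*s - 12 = (s - 6)*(s + 1)*(s + 2)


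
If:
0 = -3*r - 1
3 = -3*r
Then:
No Solution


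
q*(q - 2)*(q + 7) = q^3 + 5*q^2 - 14*q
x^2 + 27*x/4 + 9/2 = (x + 3/4)*(x + 6)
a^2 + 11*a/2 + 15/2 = (a + 5/2)*(a + 3)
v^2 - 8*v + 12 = (v - 6)*(v - 2)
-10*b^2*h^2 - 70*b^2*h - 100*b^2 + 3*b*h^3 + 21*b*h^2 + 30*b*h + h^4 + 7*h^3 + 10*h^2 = (-2*b + h)*(5*b + h)*(h + 2)*(h + 5)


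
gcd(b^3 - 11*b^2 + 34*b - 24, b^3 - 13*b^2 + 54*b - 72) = b^2 - 10*b + 24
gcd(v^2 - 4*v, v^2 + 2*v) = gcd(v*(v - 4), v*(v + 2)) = v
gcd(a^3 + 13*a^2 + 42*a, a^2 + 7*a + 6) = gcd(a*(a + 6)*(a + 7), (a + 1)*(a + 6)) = a + 6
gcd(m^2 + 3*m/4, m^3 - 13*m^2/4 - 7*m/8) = m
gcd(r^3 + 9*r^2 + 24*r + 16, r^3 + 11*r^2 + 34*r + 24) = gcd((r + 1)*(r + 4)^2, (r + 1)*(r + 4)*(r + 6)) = r^2 + 5*r + 4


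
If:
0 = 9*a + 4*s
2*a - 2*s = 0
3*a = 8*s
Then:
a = 0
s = 0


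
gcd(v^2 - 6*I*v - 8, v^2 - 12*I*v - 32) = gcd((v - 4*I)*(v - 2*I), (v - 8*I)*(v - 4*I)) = v - 4*I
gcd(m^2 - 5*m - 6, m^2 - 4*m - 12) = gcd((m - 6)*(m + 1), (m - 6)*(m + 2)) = m - 6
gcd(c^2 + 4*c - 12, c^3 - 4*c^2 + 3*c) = 1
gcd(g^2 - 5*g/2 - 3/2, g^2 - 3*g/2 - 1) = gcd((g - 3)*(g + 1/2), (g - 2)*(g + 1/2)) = g + 1/2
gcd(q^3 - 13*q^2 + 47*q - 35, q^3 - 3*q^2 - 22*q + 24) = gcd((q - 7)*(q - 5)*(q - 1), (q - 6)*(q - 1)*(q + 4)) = q - 1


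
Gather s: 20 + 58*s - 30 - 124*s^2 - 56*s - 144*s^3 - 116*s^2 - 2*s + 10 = -144*s^3 - 240*s^2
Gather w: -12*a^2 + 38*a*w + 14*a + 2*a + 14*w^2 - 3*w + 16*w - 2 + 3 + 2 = -12*a^2 + 16*a + 14*w^2 + w*(38*a + 13) + 3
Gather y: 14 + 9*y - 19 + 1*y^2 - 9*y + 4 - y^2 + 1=0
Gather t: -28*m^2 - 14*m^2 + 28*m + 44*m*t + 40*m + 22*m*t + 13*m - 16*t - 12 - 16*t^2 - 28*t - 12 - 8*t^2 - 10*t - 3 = -42*m^2 + 81*m - 24*t^2 + t*(66*m - 54) - 27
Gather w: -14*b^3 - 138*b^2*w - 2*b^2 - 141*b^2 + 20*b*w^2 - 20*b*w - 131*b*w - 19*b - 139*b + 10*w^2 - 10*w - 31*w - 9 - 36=-14*b^3 - 143*b^2 - 158*b + w^2*(20*b + 10) + w*(-138*b^2 - 151*b - 41) - 45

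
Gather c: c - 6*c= -5*c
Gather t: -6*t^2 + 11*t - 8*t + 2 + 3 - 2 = -6*t^2 + 3*t + 3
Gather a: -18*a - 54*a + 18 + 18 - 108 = -72*a - 72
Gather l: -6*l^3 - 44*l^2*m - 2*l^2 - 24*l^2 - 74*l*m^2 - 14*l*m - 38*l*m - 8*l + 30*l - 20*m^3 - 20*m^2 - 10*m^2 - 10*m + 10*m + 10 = -6*l^3 + l^2*(-44*m - 26) + l*(-74*m^2 - 52*m + 22) - 20*m^3 - 30*m^2 + 10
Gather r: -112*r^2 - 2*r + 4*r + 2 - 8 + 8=-112*r^2 + 2*r + 2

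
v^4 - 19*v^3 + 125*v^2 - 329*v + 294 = (v - 7)^2*(v - 3)*(v - 2)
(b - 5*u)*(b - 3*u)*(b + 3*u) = b^3 - 5*b^2*u - 9*b*u^2 + 45*u^3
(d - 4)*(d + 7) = d^2 + 3*d - 28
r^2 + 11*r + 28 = (r + 4)*(r + 7)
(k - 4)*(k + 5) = k^2 + k - 20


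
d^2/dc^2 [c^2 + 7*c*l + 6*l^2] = 2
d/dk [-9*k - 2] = -9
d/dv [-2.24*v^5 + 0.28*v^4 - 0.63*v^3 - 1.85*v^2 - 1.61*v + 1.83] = -11.2*v^4 + 1.12*v^3 - 1.89*v^2 - 3.7*v - 1.61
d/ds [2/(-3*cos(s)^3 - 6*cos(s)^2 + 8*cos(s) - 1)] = 2*(-9*cos(s)^2 - 12*cos(s) + 8)*sin(s)/(3*cos(s)^3 + 6*cos(s)^2 - 8*cos(s) + 1)^2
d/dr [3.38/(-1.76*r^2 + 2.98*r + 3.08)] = (11.8976*r - 10.0724)/(-1.76*r^2 + 2.98*r + 3.08)^2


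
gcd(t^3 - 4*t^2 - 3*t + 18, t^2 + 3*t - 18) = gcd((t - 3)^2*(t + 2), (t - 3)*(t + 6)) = t - 3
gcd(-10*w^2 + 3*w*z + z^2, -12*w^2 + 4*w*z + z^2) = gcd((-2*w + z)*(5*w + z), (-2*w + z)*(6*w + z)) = -2*w + z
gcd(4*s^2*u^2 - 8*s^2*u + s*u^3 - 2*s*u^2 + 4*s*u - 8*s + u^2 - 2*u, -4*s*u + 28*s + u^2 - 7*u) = 1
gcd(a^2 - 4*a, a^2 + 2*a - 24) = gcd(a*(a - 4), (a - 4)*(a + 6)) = a - 4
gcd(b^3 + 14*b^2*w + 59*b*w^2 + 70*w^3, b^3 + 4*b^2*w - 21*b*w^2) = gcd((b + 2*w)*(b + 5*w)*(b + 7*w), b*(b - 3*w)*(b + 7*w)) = b + 7*w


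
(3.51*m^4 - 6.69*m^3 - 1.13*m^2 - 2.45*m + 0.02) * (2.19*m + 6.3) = 7.6869*m^5 + 7.4619*m^4 - 44.6217*m^3 - 12.4845*m^2 - 15.3912*m + 0.126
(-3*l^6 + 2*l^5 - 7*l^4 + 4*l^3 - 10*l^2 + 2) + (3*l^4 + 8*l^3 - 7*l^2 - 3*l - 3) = -3*l^6 + 2*l^5 - 4*l^4 + 12*l^3 - 17*l^2 - 3*l - 1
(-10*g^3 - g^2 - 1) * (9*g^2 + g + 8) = -90*g^5 - 19*g^4 - 81*g^3 - 17*g^2 - g - 8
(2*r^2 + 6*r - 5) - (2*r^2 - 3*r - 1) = 9*r - 4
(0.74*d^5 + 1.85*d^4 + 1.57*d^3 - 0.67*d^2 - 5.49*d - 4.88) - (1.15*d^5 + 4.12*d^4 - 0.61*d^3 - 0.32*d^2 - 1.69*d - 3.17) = -0.41*d^5 - 2.27*d^4 + 2.18*d^3 - 0.35*d^2 - 3.8*d - 1.71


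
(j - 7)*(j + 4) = j^2 - 3*j - 28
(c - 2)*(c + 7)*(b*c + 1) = b*c^3 + 5*b*c^2 - 14*b*c + c^2 + 5*c - 14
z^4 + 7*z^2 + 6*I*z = z*(z - 3*I)*(z + I)*(z + 2*I)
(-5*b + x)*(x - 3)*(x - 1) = -5*b*x^2 + 20*b*x - 15*b + x^3 - 4*x^2 + 3*x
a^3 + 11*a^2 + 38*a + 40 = (a + 2)*(a + 4)*(a + 5)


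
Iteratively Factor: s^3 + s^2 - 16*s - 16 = (s - 4)*(s^2 + 5*s + 4) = (s - 4)*(s + 1)*(s + 4)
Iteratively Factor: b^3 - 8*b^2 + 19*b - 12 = (b - 1)*(b^2 - 7*b + 12) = (b - 4)*(b - 1)*(b - 3)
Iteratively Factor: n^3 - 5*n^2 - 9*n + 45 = (n + 3)*(n^2 - 8*n + 15) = (n - 3)*(n + 3)*(n - 5)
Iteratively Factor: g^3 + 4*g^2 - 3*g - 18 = (g + 3)*(g^2 + g - 6) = (g - 2)*(g + 3)*(g + 3)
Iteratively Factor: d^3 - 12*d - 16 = (d - 4)*(d^2 + 4*d + 4) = (d - 4)*(d + 2)*(d + 2)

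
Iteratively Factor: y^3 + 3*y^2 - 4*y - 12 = (y - 2)*(y^2 + 5*y + 6) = (y - 2)*(y + 2)*(y + 3)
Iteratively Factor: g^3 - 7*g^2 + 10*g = (g - 2)*(g^2 - 5*g) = (g - 5)*(g - 2)*(g)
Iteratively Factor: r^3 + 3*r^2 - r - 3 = (r + 3)*(r^2 - 1) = (r + 1)*(r + 3)*(r - 1)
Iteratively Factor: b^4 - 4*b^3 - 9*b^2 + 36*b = (b + 3)*(b^3 - 7*b^2 + 12*b) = (b - 4)*(b + 3)*(b^2 - 3*b) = (b - 4)*(b - 3)*(b + 3)*(b)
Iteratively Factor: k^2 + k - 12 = (k - 3)*(k + 4)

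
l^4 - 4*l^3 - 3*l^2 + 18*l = l*(l - 3)^2*(l + 2)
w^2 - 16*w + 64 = (w - 8)^2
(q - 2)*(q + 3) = q^2 + q - 6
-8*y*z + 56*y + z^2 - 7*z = (-8*y + z)*(z - 7)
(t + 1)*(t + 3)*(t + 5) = t^3 + 9*t^2 + 23*t + 15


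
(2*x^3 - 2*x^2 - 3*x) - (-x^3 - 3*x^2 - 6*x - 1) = 3*x^3 + x^2 + 3*x + 1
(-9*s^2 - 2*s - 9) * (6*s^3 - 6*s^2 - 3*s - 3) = -54*s^5 + 42*s^4 - 15*s^3 + 87*s^2 + 33*s + 27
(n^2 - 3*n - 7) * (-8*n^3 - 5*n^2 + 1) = -8*n^5 + 19*n^4 + 71*n^3 + 36*n^2 - 3*n - 7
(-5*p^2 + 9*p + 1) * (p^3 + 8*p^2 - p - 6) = -5*p^5 - 31*p^4 + 78*p^3 + 29*p^2 - 55*p - 6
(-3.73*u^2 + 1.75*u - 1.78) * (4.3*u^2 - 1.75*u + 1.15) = -16.039*u^4 + 14.0525*u^3 - 15.006*u^2 + 5.1275*u - 2.047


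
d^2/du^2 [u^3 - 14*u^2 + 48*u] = 6*u - 28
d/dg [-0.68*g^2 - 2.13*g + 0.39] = -1.36*g - 2.13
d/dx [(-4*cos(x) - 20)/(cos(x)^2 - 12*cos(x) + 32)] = 4*(sin(x)^2 - 10*cos(x) + 91)*sin(x)/(cos(x)^2 - 12*cos(x) + 32)^2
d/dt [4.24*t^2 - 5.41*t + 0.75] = 8.48*t - 5.41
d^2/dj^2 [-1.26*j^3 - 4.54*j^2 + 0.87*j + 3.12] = -7.56*j - 9.08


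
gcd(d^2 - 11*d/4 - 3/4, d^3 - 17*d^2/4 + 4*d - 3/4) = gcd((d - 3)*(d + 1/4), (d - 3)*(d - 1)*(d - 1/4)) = d - 3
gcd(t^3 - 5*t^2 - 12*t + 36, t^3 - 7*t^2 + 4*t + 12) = t^2 - 8*t + 12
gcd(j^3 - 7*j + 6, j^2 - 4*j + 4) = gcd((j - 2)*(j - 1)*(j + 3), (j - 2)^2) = j - 2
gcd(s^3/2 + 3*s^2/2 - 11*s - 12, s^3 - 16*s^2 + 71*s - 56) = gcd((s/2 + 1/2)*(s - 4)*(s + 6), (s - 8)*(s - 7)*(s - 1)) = 1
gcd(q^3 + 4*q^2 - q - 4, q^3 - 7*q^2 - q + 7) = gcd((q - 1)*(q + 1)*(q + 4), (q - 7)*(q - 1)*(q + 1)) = q^2 - 1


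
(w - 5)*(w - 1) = w^2 - 6*w + 5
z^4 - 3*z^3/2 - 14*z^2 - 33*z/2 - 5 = (z - 5)*(z + 1/2)*(z + 1)*(z + 2)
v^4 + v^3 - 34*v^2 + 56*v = v*(v - 4)*(v - 2)*(v + 7)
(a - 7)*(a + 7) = a^2 - 49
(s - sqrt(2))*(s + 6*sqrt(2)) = s^2 + 5*sqrt(2)*s - 12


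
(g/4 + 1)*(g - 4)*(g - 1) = g^3/4 - g^2/4 - 4*g + 4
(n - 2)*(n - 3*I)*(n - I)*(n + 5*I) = n^4 - 2*n^3 + I*n^3 + 17*n^2 - 2*I*n^2 - 34*n - 15*I*n + 30*I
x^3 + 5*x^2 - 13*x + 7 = (x - 1)^2*(x + 7)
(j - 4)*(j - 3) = j^2 - 7*j + 12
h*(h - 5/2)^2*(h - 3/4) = h^4 - 23*h^3/4 + 10*h^2 - 75*h/16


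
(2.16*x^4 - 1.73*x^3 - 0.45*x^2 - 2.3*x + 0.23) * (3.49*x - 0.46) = 7.5384*x^5 - 7.0313*x^4 - 0.7747*x^3 - 7.82*x^2 + 1.8607*x - 0.1058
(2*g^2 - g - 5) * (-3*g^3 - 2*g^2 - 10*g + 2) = -6*g^5 - g^4 - 3*g^3 + 24*g^2 + 48*g - 10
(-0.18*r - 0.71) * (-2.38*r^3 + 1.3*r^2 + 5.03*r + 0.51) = 0.4284*r^4 + 1.4558*r^3 - 1.8284*r^2 - 3.6631*r - 0.3621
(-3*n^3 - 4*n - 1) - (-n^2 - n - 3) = -3*n^3 + n^2 - 3*n + 2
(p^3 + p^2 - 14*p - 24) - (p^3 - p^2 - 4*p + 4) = 2*p^2 - 10*p - 28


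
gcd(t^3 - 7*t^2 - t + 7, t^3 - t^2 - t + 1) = t^2 - 1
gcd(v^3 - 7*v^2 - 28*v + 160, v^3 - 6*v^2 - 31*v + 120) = v^2 - 3*v - 40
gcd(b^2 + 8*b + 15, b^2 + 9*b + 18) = b + 3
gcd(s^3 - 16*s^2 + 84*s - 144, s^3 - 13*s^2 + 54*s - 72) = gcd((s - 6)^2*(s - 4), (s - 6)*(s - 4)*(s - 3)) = s^2 - 10*s + 24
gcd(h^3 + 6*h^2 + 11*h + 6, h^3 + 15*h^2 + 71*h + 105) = h + 3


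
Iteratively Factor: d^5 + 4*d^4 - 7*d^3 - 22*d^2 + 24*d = (d)*(d^4 + 4*d^3 - 7*d^2 - 22*d + 24) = d*(d - 2)*(d^3 + 6*d^2 + 5*d - 12) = d*(d - 2)*(d + 3)*(d^2 + 3*d - 4) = d*(d - 2)*(d - 1)*(d + 3)*(d + 4)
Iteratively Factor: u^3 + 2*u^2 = (u)*(u^2 + 2*u) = u^2*(u + 2)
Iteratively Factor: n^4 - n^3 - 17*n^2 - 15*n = (n)*(n^3 - n^2 - 17*n - 15) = n*(n - 5)*(n^2 + 4*n + 3) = n*(n - 5)*(n + 3)*(n + 1)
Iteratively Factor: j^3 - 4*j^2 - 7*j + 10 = (j + 2)*(j^2 - 6*j + 5) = (j - 1)*(j + 2)*(j - 5)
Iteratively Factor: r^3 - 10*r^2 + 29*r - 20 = (r - 1)*(r^2 - 9*r + 20) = (r - 4)*(r - 1)*(r - 5)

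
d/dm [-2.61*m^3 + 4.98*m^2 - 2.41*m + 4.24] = -7.83*m^2 + 9.96*m - 2.41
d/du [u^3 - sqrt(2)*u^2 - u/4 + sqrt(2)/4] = 3*u^2 - 2*sqrt(2)*u - 1/4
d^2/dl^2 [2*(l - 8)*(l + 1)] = 4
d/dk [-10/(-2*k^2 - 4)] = -10*k/(k^2 + 2)^2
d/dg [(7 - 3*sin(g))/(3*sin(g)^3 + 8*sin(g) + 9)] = (18*sin(g)^3 - 63*sin(g)^2 - 83)*cos(g)/(3*sin(g)^3 + 8*sin(g) + 9)^2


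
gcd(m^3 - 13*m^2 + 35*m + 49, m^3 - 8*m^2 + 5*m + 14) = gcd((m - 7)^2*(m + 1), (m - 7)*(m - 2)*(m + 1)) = m^2 - 6*m - 7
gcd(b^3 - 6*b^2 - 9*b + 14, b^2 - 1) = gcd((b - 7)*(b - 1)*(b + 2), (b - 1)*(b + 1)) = b - 1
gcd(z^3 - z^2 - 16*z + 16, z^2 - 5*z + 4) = z^2 - 5*z + 4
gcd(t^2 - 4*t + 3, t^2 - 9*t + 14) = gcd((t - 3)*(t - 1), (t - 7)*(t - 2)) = 1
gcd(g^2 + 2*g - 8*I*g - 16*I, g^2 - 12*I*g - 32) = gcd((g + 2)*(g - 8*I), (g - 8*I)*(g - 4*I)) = g - 8*I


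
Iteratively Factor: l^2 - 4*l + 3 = (l - 3)*(l - 1)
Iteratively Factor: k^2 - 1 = (k - 1)*(k + 1)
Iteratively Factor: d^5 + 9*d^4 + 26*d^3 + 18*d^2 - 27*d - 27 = (d + 3)*(d^4 + 6*d^3 + 8*d^2 - 6*d - 9) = (d + 1)*(d + 3)*(d^3 + 5*d^2 + 3*d - 9) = (d + 1)*(d + 3)^2*(d^2 + 2*d - 3) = (d - 1)*(d + 1)*(d + 3)^2*(d + 3)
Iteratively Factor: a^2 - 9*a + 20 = (a - 5)*(a - 4)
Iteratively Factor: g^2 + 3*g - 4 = (g + 4)*(g - 1)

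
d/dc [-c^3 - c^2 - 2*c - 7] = -3*c^2 - 2*c - 2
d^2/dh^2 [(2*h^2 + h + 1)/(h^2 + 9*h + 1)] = 2*(-17*h^3 - 3*h^2 + 24*h + 73)/(h^6 + 27*h^5 + 246*h^4 + 783*h^3 + 246*h^2 + 27*h + 1)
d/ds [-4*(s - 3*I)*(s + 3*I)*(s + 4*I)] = -12*s^2 - 32*I*s - 36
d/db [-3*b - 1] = -3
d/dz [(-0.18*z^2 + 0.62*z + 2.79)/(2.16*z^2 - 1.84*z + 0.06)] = (-1.008*z^2 - 12.0744*z + 5.1708)/(4.6656*z^4 - 7.9488*z^3 + 3.6448*z^2 - 0.2208*z + 0.0036)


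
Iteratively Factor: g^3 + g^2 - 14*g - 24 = (g + 2)*(g^2 - g - 12) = (g + 2)*(g + 3)*(g - 4)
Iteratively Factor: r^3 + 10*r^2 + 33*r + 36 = (r + 3)*(r^2 + 7*r + 12) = (r + 3)*(r + 4)*(r + 3)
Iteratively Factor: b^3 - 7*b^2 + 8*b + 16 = (b - 4)*(b^2 - 3*b - 4) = (b - 4)*(b + 1)*(b - 4)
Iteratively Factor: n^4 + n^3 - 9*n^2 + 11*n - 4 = (n - 1)*(n^3 + 2*n^2 - 7*n + 4) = (n - 1)*(n + 4)*(n^2 - 2*n + 1) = (n - 1)^2*(n + 4)*(n - 1)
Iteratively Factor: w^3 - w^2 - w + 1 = (w - 1)*(w^2 - 1) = (w - 1)*(w + 1)*(w - 1)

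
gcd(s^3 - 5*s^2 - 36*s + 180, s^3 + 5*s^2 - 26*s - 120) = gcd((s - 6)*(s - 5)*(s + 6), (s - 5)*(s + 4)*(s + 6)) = s^2 + s - 30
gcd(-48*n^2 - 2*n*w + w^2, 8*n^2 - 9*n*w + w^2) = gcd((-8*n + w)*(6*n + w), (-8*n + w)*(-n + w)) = -8*n + w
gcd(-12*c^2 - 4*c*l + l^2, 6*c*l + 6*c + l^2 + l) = 1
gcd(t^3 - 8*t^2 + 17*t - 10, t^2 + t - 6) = t - 2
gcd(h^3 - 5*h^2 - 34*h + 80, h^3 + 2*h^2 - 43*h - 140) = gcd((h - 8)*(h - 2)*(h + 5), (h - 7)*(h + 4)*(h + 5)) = h + 5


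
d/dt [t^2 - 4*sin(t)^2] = 2*t - 4*sin(2*t)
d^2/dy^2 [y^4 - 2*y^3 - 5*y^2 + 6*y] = 12*y^2 - 12*y - 10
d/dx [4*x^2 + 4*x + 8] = 8*x + 4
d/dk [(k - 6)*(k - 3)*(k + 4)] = 3*k^2 - 10*k - 18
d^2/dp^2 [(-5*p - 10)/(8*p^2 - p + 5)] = 10*(-(p + 2)*(16*p - 1)^2 + 3*(8*p + 5)*(8*p^2 - p + 5))/(8*p^2 - p + 5)^3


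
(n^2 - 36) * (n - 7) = n^3 - 7*n^2 - 36*n + 252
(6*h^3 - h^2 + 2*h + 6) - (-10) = 6*h^3 - h^2 + 2*h + 16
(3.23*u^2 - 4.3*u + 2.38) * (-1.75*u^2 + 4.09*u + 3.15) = -5.6525*u^4 + 20.7357*u^3 - 11.5775*u^2 - 3.8108*u + 7.497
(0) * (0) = 0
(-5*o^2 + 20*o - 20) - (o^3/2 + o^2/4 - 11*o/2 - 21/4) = -o^3/2 - 21*o^2/4 + 51*o/2 - 59/4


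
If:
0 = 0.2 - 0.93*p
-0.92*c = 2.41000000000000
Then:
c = -2.62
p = 0.22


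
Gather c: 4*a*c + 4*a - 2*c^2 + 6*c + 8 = 4*a - 2*c^2 + c*(4*a + 6) + 8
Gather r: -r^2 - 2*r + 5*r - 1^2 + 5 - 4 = -r^2 + 3*r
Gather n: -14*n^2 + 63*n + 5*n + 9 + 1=-14*n^2 + 68*n + 10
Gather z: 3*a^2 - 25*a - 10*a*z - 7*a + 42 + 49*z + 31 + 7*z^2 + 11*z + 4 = 3*a^2 - 32*a + 7*z^2 + z*(60 - 10*a) + 77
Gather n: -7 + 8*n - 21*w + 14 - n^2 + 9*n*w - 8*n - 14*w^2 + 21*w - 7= -n^2 + 9*n*w - 14*w^2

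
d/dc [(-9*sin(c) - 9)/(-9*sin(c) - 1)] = -72*cos(c)/(9*sin(c) + 1)^2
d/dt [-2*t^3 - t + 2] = -6*t^2 - 1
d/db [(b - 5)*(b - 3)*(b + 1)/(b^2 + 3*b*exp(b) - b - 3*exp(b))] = (-(b - 5)*(b - 3)*(b + 1)*(3*b*exp(b) + 2*b - 1) + ((b - 5)*(b - 3) + (b - 5)*(b + 1) + (b - 3)*(b + 1))*(b^2 + 3*b*exp(b) - b - 3*exp(b)))/(b^2 + 3*b*exp(b) - b - 3*exp(b))^2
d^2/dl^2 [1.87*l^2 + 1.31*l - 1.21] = 3.74000000000000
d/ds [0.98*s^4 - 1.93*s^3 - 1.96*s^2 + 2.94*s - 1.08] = 3.92*s^3 - 5.79*s^2 - 3.92*s + 2.94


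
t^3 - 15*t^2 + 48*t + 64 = (t - 8)^2*(t + 1)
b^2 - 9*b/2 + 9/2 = (b - 3)*(b - 3/2)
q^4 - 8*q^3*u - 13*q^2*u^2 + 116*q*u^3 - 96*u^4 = (q - 8*u)*(q - 3*u)*(q - u)*(q + 4*u)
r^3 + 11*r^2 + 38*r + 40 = (r + 2)*(r + 4)*(r + 5)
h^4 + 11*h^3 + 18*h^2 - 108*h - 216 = (h - 3)*(h + 2)*(h + 6)^2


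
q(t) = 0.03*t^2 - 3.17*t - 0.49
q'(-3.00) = -3.35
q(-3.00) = 9.29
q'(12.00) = -2.45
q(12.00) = -34.21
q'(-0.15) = -3.18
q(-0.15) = -0.01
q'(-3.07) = -3.35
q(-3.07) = 9.52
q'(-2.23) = -3.30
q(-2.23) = 6.73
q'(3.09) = -2.98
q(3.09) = -10.00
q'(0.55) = -3.14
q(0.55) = -2.22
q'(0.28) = -3.15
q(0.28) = -1.38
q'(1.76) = -3.06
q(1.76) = -5.98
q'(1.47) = -3.08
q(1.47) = -5.09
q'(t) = 0.06*t - 3.17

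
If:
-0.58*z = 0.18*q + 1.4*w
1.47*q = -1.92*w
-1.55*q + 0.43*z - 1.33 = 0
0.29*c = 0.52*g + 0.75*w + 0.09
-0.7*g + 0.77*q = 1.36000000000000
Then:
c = -3.16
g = -3.59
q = -1.50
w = 1.15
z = -2.30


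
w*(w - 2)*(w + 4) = w^3 + 2*w^2 - 8*w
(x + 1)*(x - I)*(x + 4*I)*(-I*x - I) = -I*x^4 + 3*x^3 - 2*I*x^3 + 6*x^2 - 5*I*x^2 + 3*x - 8*I*x - 4*I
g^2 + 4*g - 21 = (g - 3)*(g + 7)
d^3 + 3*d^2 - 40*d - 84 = (d - 6)*(d + 2)*(d + 7)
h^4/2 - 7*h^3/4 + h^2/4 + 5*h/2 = h*(h/2 + 1/2)*(h - 5/2)*(h - 2)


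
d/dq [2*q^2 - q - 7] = 4*q - 1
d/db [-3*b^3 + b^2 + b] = -9*b^2 + 2*b + 1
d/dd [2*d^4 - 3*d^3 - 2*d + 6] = 8*d^3 - 9*d^2 - 2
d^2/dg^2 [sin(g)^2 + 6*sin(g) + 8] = -6*sin(g) + 2*cos(2*g)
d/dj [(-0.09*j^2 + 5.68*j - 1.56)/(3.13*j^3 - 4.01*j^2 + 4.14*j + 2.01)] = (0.2817*j^4 - 35.5568*j^3 + 37.0526*j^2 - 12.873*j + 17.8752)/(9.7969*j^6 - 25.1026*j^5 + 41.9965*j^4 - 20.6202*j^3 + 1.0194*j^2 + 16.6428*j + 4.0401)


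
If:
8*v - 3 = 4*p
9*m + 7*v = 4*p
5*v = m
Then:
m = -15/44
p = -39/44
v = -3/44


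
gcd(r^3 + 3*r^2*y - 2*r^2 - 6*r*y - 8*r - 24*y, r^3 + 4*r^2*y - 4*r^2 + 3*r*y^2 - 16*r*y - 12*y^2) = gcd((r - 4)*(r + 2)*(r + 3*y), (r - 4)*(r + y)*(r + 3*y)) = r^2 + 3*r*y - 4*r - 12*y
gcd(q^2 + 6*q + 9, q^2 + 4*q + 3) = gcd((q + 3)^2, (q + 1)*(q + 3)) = q + 3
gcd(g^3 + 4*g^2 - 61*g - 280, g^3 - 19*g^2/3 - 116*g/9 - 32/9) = g - 8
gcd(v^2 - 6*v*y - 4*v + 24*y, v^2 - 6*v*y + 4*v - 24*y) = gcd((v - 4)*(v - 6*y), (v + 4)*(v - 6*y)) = -v + 6*y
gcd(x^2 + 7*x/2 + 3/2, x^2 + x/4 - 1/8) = x + 1/2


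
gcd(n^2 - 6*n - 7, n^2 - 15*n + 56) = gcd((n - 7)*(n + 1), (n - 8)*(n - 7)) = n - 7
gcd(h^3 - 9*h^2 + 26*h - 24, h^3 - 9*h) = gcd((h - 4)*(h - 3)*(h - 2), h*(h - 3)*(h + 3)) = h - 3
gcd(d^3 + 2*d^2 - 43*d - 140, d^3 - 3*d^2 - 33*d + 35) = d^2 - 2*d - 35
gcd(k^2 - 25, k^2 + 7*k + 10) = k + 5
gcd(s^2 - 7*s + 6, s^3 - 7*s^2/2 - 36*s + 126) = s - 6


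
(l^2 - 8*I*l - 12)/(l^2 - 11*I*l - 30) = (l - 2*I)/(l - 5*I)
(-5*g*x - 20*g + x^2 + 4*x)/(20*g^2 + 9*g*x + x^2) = (-5*g*x - 20*g + x^2 + 4*x)/(20*g^2 + 9*g*x + x^2)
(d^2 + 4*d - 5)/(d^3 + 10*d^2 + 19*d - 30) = 1/(d + 6)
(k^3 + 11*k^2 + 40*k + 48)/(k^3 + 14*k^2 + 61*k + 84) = (k + 4)/(k + 7)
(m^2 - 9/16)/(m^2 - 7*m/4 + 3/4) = (m + 3/4)/(m - 1)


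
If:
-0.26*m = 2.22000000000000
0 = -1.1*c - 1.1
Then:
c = -1.00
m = -8.54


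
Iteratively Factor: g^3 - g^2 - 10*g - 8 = (g + 2)*(g^2 - 3*g - 4) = (g + 1)*(g + 2)*(g - 4)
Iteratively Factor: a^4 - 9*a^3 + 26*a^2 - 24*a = (a)*(a^3 - 9*a^2 + 26*a - 24) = a*(a - 3)*(a^2 - 6*a + 8) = a*(a - 4)*(a - 3)*(a - 2)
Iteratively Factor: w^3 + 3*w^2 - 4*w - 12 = (w - 2)*(w^2 + 5*w + 6) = (w - 2)*(w + 3)*(w + 2)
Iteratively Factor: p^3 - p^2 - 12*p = (p + 3)*(p^2 - 4*p) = (p - 4)*(p + 3)*(p)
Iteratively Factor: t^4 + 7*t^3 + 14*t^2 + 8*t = (t + 2)*(t^3 + 5*t^2 + 4*t) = (t + 1)*(t + 2)*(t^2 + 4*t) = t*(t + 1)*(t + 2)*(t + 4)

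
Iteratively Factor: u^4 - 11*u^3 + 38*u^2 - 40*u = (u - 4)*(u^3 - 7*u^2 + 10*u) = (u - 4)*(u - 2)*(u^2 - 5*u) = (u - 5)*(u - 4)*(u - 2)*(u)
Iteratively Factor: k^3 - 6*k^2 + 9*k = (k - 3)*(k^2 - 3*k) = (k - 3)^2*(k)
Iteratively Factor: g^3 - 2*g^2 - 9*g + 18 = (g - 2)*(g^2 - 9) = (g - 2)*(g + 3)*(g - 3)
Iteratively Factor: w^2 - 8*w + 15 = (w - 3)*(w - 5)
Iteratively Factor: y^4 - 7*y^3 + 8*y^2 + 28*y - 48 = (y - 4)*(y^3 - 3*y^2 - 4*y + 12) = (y - 4)*(y - 3)*(y^2 - 4) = (y - 4)*(y - 3)*(y + 2)*(y - 2)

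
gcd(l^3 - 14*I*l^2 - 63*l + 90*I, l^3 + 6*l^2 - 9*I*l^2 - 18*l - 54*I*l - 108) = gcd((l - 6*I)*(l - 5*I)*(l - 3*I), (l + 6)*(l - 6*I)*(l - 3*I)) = l^2 - 9*I*l - 18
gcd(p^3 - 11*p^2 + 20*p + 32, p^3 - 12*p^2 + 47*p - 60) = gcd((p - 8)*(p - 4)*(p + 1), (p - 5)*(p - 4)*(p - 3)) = p - 4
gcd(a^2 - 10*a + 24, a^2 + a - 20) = a - 4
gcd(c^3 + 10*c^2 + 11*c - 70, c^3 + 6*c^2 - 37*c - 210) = c^2 + 12*c + 35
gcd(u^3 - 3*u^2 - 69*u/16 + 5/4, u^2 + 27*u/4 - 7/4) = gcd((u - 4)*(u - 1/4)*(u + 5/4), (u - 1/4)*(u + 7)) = u - 1/4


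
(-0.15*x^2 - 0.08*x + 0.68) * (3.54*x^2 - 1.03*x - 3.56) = -0.531*x^4 - 0.1287*x^3 + 3.0236*x^2 - 0.4156*x - 2.4208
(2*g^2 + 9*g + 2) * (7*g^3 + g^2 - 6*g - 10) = 14*g^5 + 65*g^4 + 11*g^3 - 72*g^2 - 102*g - 20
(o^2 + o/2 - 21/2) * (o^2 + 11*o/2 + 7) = o^4 + 6*o^3 - 3*o^2/4 - 217*o/4 - 147/2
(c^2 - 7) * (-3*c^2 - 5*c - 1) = -3*c^4 - 5*c^3 + 20*c^2 + 35*c + 7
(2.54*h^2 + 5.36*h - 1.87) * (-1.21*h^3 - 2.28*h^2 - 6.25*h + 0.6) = -3.0734*h^5 - 12.2768*h^4 - 25.8331*h^3 - 27.7124*h^2 + 14.9035*h - 1.122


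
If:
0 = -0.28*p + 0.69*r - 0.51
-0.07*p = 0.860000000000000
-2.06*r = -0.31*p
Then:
No Solution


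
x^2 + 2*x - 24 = (x - 4)*(x + 6)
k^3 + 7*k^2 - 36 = (k - 2)*(k + 3)*(k + 6)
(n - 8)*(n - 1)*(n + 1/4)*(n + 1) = n^4 - 31*n^3/4 - 3*n^2 + 31*n/4 + 2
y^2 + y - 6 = (y - 2)*(y + 3)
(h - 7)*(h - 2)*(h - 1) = h^3 - 10*h^2 + 23*h - 14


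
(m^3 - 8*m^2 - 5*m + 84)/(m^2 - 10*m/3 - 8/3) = 3*(m^2 - 4*m - 21)/(3*m + 2)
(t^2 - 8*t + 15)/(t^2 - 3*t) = (t - 5)/t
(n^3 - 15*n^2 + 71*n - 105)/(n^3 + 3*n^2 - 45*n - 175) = (n^2 - 8*n + 15)/(n^2 + 10*n + 25)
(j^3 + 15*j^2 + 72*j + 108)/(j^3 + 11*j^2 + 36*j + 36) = (j + 6)/(j + 2)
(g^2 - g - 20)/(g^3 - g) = (g^2 - g - 20)/(g^3 - g)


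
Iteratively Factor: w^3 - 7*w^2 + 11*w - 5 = (w - 1)*(w^2 - 6*w + 5) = (w - 5)*(w - 1)*(w - 1)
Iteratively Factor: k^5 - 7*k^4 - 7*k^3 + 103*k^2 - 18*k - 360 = (k - 4)*(k^4 - 3*k^3 - 19*k^2 + 27*k + 90) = (k - 4)*(k + 2)*(k^3 - 5*k^2 - 9*k + 45) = (k - 4)*(k + 2)*(k + 3)*(k^2 - 8*k + 15) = (k - 4)*(k - 3)*(k + 2)*(k + 3)*(k - 5)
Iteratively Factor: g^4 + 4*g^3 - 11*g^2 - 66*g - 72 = (g + 2)*(g^3 + 2*g^2 - 15*g - 36) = (g - 4)*(g + 2)*(g^2 + 6*g + 9) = (g - 4)*(g + 2)*(g + 3)*(g + 3)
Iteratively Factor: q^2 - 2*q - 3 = (q + 1)*(q - 3)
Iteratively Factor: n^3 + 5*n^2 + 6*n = (n + 3)*(n^2 + 2*n) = (n + 2)*(n + 3)*(n)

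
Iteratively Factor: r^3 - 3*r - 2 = (r + 1)*(r^2 - r - 2) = (r - 2)*(r + 1)*(r + 1)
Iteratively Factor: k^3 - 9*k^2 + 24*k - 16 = (k - 4)*(k^2 - 5*k + 4) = (k - 4)*(k - 1)*(k - 4)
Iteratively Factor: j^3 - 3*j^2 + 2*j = (j - 2)*(j^2 - j) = j*(j - 2)*(j - 1)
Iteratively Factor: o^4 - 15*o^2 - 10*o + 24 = (o - 4)*(o^3 + 4*o^2 + o - 6) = (o - 4)*(o + 3)*(o^2 + o - 2) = (o - 4)*(o - 1)*(o + 3)*(o + 2)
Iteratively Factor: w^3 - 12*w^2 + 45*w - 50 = (w - 2)*(w^2 - 10*w + 25) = (w - 5)*(w - 2)*(w - 5)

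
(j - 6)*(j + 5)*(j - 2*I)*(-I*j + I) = -I*j^4 - 2*j^3 + 2*I*j^3 + 4*j^2 + 29*I*j^2 + 58*j - 30*I*j - 60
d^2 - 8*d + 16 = (d - 4)^2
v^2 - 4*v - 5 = (v - 5)*(v + 1)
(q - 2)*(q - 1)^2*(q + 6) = q^4 + 2*q^3 - 19*q^2 + 28*q - 12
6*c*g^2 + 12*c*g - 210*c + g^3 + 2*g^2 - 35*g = (6*c + g)*(g - 5)*(g + 7)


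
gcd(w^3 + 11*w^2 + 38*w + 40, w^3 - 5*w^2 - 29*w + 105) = w + 5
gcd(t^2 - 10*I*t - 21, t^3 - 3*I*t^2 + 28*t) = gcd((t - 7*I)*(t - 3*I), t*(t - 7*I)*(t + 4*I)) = t - 7*I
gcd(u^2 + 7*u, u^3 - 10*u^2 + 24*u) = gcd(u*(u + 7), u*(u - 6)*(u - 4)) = u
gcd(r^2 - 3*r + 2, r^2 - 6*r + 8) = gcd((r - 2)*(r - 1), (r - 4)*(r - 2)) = r - 2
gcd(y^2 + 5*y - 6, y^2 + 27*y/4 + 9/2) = y + 6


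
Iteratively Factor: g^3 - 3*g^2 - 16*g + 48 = (g - 4)*(g^2 + g - 12) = (g - 4)*(g - 3)*(g + 4)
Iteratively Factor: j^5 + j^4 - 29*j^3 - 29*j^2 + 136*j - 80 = (j - 1)*(j^4 + 2*j^3 - 27*j^2 - 56*j + 80) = (j - 1)*(j + 4)*(j^3 - 2*j^2 - 19*j + 20) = (j - 1)^2*(j + 4)*(j^2 - j - 20) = (j - 5)*(j - 1)^2*(j + 4)*(j + 4)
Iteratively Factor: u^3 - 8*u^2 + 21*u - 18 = (u - 2)*(u^2 - 6*u + 9) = (u - 3)*(u - 2)*(u - 3)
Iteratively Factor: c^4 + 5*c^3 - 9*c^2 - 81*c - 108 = (c + 3)*(c^3 + 2*c^2 - 15*c - 36) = (c + 3)^2*(c^2 - c - 12) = (c - 4)*(c + 3)^2*(c + 3)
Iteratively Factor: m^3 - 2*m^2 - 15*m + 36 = (m - 3)*(m^2 + m - 12) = (m - 3)*(m + 4)*(m - 3)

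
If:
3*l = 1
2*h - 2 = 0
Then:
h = 1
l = 1/3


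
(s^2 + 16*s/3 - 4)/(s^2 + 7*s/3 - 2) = (s + 6)/(s + 3)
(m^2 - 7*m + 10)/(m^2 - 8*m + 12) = (m - 5)/(m - 6)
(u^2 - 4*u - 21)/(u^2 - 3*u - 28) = (u + 3)/(u + 4)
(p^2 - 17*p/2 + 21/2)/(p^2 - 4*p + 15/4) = 2*(p - 7)/(2*p - 5)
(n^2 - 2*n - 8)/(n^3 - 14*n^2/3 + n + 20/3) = 3*(n + 2)/(3*n^2 - 2*n - 5)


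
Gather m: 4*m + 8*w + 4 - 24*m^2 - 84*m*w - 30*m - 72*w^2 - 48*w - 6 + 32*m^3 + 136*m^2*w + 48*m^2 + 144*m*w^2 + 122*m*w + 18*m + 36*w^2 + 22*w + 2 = 32*m^3 + m^2*(136*w + 24) + m*(144*w^2 + 38*w - 8) - 36*w^2 - 18*w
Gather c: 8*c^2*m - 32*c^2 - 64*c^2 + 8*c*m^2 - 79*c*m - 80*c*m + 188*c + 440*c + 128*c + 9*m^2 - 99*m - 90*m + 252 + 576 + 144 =c^2*(8*m - 96) + c*(8*m^2 - 159*m + 756) + 9*m^2 - 189*m + 972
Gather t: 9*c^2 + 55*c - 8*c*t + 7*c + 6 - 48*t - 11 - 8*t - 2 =9*c^2 + 62*c + t*(-8*c - 56) - 7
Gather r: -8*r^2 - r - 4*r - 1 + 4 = -8*r^2 - 5*r + 3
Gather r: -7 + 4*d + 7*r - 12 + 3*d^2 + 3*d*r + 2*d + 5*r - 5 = 3*d^2 + 6*d + r*(3*d + 12) - 24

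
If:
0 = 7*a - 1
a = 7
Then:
No Solution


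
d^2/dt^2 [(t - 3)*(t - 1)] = 2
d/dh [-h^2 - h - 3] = -2*h - 1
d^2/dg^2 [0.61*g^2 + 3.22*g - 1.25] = 1.22000000000000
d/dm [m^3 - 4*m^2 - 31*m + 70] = 3*m^2 - 8*m - 31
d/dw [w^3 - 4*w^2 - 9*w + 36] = 3*w^2 - 8*w - 9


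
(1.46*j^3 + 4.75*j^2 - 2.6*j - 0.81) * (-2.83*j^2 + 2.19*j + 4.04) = -4.1318*j^5 - 10.2451*j^4 + 23.6589*j^3 + 15.7883*j^2 - 12.2779*j - 3.2724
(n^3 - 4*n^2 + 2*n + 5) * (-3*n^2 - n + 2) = -3*n^5 + 11*n^4 - 25*n^2 - n + 10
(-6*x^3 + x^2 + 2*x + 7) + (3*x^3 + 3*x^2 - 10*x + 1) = -3*x^3 + 4*x^2 - 8*x + 8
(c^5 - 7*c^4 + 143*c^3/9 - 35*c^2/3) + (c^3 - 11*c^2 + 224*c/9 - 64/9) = c^5 - 7*c^4 + 152*c^3/9 - 68*c^2/3 + 224*c/9 - 64/9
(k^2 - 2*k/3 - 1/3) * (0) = 0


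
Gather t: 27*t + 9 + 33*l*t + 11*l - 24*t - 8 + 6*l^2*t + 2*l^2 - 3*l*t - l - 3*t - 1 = 2*l^2 + 10*l + t*(6*l^2 + 30*l)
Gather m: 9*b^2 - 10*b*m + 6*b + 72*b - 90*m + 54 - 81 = 9*b^2 + 78*b + m*(-10*b - 90) - 27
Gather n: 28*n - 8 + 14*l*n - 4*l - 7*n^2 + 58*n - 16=-4*l - 7*n^2 + n*(14*l + 86) - 24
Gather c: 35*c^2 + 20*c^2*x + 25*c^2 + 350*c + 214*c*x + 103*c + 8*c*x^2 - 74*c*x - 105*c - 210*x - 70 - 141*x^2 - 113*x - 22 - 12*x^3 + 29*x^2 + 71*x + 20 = c^2*(20*x + 60) + c*(8*x^2 + 140*x + 348) - 12*x^3 - 112*x^2 - 252*x - 72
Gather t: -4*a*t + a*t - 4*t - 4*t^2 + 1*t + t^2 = -3*t^2 + t*(-3*a - 3)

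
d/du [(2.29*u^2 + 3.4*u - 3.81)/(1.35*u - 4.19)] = (3.0915*u^2 - 19.1902*u - 9.1025)/(1.8225*u^2 - 11.313*u + 17.5561)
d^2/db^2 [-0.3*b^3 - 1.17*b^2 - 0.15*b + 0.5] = -1.8*b - 2.34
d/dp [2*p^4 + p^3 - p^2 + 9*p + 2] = 8*p^3 + 3*p^2 - 2*p + 9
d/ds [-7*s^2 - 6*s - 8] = -14*s - 6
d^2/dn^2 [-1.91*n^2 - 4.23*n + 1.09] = -3.82000000000000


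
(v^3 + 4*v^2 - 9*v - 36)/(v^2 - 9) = v + 4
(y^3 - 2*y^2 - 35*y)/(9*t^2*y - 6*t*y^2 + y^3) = (y^2 - 2*y - 35)/(9*t^2 - 6*t*y + y^2)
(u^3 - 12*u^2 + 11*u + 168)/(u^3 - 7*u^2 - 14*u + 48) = (u - 7)/(u - 2)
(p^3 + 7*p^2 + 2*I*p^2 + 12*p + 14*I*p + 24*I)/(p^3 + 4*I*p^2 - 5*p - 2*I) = (p^2 + 7*p + 12)/(p^2 + 2*I*p - 1)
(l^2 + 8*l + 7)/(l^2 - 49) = (l + 1)/(l - 7)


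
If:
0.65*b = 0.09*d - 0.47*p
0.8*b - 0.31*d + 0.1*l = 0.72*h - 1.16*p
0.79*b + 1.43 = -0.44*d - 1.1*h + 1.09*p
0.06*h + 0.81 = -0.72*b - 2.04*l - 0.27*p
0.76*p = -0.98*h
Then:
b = -0.16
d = -12.81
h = 1.73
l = -0.10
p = -2.23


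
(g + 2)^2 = g^2 + 4*g + 4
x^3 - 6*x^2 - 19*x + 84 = (x - 7)*(x - 3)*(x + 4)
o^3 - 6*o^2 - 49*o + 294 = (o - 7)*(o - 6)*(o + 7)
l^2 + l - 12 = (l - 3)*(l + 4)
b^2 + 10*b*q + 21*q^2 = (b + 3*q)*(b + 7*q)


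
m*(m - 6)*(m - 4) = m^3 - 10*m^2 + 24*m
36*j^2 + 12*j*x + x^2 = (6*j + x)^2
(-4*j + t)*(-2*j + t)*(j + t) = 8*j^3 + 2*j^2*t - 5*j*t^2 + t^3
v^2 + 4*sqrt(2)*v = v*(v + 4*sqrt(2))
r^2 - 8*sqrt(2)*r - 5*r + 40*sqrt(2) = (r - 5)*(r - 8*sqrt(2))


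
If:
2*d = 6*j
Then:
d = 3*j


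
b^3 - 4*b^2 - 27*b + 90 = (b - 6)*(b - 3)*(b + 5)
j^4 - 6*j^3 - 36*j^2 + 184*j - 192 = (j - 8)*(j - 2)^2*(j + 6)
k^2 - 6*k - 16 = (k - 8)*(k + 2)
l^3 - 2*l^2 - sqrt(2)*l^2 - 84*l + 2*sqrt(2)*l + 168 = (l - 2)*(l - 7*sqrt(2))*(l + 6*sqrt(2))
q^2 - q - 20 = (q - 5)*(q + 4)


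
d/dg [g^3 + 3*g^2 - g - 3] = 3*g^2 + 6*g - 1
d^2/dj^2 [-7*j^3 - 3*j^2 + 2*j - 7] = -42*j - 6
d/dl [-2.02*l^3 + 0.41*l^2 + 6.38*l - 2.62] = -6.06*l^2 + 0.82*l + 6.38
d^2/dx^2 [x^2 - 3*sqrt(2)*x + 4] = 2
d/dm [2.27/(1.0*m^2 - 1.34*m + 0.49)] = (3.0418 - 4.54*m)/(1.0*m^2 - 1.34*m + 0.49)^2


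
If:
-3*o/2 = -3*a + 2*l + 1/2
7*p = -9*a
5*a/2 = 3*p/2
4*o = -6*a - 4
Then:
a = 0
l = 1/2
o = -1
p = 0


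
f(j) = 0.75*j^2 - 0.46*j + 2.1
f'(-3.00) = -4.96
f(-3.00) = 10.23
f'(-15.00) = -22.96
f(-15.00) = 177.75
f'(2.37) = 3.10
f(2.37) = 5.22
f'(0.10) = -0.31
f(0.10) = 2.06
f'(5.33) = 7.54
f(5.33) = 20.95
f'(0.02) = -0.43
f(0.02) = 2.09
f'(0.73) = 0.64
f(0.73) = 2.16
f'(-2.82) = -4.69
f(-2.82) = 9.36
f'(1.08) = 1.16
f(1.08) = 2.48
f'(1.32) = 1.52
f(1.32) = 2.80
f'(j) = 1.5*j - 0.46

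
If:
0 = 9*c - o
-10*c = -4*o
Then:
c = 0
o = 0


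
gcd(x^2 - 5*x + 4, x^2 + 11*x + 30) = 1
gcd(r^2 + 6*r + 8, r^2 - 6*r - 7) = 1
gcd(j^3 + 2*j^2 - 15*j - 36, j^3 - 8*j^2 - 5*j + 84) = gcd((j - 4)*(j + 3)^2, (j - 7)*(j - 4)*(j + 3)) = j^2 - j - 12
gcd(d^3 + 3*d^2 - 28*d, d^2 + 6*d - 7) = d + 7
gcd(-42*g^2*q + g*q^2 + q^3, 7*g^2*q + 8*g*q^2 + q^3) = 7*g*q + q^2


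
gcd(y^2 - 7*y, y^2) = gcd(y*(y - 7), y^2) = y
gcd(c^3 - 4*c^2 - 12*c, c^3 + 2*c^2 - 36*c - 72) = c^2 - 4*c - 12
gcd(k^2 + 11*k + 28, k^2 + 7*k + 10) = 1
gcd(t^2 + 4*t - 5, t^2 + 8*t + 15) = t + 5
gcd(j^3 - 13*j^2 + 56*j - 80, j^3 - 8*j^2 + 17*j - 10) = j - 5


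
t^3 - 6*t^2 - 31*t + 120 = (t - 8)*(t - 3)*(t + 5)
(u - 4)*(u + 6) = u^2 + 2*u - 24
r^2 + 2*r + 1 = (r + 1)^2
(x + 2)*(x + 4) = x^2 + 6*x + 8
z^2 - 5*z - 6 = (z - 6)*(z + 1)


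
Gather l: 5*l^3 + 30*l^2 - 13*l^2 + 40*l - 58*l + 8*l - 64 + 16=5*l^3 + 17*l^2 - 10*l - 48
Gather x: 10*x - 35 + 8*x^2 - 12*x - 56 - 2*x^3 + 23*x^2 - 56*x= -2*x^3 + 31*x^2 - 58*x - 91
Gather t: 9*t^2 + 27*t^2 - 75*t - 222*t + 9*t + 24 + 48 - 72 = 36*t^2 - 288*t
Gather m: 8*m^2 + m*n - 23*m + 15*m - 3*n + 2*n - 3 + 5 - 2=8*m^2 + m*(n - 8) - n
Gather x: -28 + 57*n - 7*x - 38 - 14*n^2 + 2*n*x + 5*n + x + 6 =-14*n^2 + 62*n + x*(2*n - 6) - 60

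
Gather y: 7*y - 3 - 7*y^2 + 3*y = -7*y^2 + 10*y - 3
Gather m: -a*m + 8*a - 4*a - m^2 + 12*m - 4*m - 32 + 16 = 4*a - m^2 + m*(8 - a) - 16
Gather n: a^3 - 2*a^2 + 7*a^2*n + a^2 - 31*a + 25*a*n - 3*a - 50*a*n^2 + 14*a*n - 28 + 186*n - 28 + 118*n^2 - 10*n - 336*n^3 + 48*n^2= a^3 - a^2 - 34*a - 336*n^3 + n^2*(166 - 50*a) + n*(7*a^2 + 39*a + 176) - 56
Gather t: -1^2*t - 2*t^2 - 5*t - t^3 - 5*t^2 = -t^3 - 7*t^2 - 6*t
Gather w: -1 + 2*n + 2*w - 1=2*n + 2*w - 2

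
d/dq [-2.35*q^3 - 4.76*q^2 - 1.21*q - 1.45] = -7.05*q^2 - 9.52*q - 1.21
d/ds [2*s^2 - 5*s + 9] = 4*s - 5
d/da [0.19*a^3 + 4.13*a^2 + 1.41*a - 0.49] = 0.57*a^2 + 8.26*a + 1.41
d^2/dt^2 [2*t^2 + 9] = 4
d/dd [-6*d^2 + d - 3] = 1 - 12*d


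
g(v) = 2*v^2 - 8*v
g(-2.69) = 35.99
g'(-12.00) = -56.00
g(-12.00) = 384.00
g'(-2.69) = -18.76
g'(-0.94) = -11.76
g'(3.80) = 7.20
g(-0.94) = 9.29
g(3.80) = -1.52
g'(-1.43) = -13.72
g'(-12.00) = -56.00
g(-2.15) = 26.44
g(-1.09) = 11.10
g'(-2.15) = -16.60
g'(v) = 4*v - 8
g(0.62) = -4.19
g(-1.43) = 15.53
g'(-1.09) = -12.36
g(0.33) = -2.42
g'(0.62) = -5.52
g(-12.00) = 384.00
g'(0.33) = -6.68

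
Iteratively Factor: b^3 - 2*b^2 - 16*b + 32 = (b - 2)*(b^2 - 16) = (b - 4)*(b - 2)*(b + 4)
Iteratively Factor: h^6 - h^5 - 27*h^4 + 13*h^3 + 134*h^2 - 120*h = (h - 2)*(h^5 + h^4 - 25*h^3 - 37*h^2 + 60*h) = (h - 2)*(h + 4)*(h^4 - 3*h^3 - 13*h^2 + 15*h) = (h - 5)*(h - 2)*(h + 4)*(h^3 + 2*h^2 - 3*h) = (h - 5)*(h - 2)*(h + 3)*(h + 4)*(h^2 - h) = (h - 5)*(h - 2)*(h - 1)*(h + 3)*(h + 4)*(h)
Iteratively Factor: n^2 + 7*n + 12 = (n + 3)*(n + 4)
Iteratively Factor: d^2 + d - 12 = (d + 4)*(d - 3)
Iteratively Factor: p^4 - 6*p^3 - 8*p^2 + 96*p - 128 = (p - 4)*(p^3 - 2*p^2 - 16*p + 32) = (p - 4)*(p - 2)*(p^2 - 16) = (p - 4)^2*(p - 2)*(p + 4)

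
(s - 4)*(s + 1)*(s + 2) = s^3 - s^2 - 10*s - 8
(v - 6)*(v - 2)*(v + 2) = v^3 - 6*v^2 - 4*v + 24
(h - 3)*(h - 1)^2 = h^3 - 5*h^2 + 7*h - 3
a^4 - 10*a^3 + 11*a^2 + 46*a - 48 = (a - 8)*(a - 3)*(a - 1)*(a + 2)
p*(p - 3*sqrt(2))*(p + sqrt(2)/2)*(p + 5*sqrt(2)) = p^4 + 5*sqrt(2)*p^3/2 - 28*p^2 - 15*sqrt(2)*p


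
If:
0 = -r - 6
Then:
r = -6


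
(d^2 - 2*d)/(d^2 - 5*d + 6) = d/(d - 3)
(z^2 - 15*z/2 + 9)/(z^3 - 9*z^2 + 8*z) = (z^2 - 15*z/2 + 9)/(z*(z^2 - 9*z + 8))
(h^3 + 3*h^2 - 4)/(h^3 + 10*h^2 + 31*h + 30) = (h^2 + h - 2)/(h^2 + 8*h + 15)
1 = 1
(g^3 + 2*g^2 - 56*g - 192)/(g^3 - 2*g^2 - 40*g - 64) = (g + 6)/(g + 2)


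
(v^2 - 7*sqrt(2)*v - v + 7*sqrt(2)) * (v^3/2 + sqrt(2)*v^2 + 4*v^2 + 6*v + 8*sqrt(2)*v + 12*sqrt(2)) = v^5/2 - 5*sqrt(2)*v^4/2 + 7*v^4/2 - 35*sqrt(2)*v^3/2 - 12*v^3 - 104*v^2 - 10*sqrt(2)*v^2 - 56*v + 30*sqrt(2)*v + 168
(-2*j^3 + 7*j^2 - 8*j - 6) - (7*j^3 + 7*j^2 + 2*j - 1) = -9*j^3 - 10*j - 5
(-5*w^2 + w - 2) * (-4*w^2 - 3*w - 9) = 20*w^4 + 11*w^3 + 50*w^2 - 3*w + 18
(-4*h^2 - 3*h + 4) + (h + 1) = -4*h^2 - 2*h + 5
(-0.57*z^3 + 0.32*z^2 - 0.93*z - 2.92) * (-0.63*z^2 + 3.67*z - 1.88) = 0.3591*z^5 - 2.2935*z^4 + 2.8319*z^3 - 2.1751*z^2 - 8.968*z + 5.4896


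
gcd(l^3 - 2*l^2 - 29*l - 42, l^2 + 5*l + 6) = l^2 + 5*l + 6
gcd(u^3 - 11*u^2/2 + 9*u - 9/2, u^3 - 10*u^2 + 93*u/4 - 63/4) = u - 3/2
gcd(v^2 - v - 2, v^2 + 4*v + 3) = v + 1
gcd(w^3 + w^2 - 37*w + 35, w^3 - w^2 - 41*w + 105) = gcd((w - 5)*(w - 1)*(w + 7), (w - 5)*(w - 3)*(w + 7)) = w^2 + 2*w - 35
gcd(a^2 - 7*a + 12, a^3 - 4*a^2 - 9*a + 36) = a^2 - 7*a + 12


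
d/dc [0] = 0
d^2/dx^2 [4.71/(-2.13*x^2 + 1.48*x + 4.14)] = (-42.737598*x^2 + 29.695608*x + 4.71*(4.26*x - 1.48)*(8.52*x - 2.96) + 83.067444)/(-2.13*x^2 + 1.48*x + 4.14)^3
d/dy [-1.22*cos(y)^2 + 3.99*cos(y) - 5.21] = (2.44*cos(y) - 3.99)*sin(y)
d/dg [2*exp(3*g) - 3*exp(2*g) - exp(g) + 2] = (6*exp(2*g) - 6*exp(g) - 1)*exp(g)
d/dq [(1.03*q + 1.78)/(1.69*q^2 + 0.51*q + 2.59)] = (-1.7407*q^2 - 6.0164*q + 1.7599)/(2.8561*q^4 + 1.7238*q^3 + 9.0143*q^2 + 2.6418*q + 6.7081)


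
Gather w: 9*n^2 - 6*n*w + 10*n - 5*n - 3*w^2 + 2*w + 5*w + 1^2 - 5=9*n^2 + 5*n - 3*w^2 + w*(7 - 6*n) - 4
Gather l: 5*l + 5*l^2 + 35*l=5*l^2 + 40*l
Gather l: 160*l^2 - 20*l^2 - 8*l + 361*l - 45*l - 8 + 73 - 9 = 140*l^2 + 308*l + 56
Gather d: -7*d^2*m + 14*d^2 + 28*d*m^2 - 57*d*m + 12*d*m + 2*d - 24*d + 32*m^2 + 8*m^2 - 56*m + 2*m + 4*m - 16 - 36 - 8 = d^2*(14 - 7*m) + d*(28*m^2 - 45*m - 22) + 40*m^2 - 50*m - 60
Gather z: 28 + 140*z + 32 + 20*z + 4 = 160*z + 64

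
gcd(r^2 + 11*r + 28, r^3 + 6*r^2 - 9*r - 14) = r + 7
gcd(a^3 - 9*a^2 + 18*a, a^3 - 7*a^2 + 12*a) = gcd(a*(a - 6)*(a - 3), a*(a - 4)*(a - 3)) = a^2 - 3*a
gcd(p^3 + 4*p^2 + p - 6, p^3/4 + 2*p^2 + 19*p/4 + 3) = p + 3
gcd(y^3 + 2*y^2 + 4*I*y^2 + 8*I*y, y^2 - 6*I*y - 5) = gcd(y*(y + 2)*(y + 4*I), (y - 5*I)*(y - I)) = 1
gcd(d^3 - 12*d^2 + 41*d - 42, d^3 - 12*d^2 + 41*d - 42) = d^3 - 12*d^2 + 41*d - 42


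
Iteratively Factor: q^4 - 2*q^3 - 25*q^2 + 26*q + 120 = (q + 4)*(q^3 - 6*q^2 - q + 30) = (q - 3)*(q + 4)*(q^2 - 3*q - 10) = (q - 3)*(q + 2)*(q + 4)*(q - 5)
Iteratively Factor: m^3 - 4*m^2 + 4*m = (m - 2)*(m^2 - 2*m) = m*(m - 2)*(m - 2)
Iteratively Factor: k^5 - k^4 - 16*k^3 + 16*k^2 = (k)*(k^4 - k^3 - 16*k^2 + 16*k) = k*(k - 1)*(k^3 - 16*k) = k*(k - 1)*(k + 4)*(k^2 - 4*k) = k^2*(k - 1)*(k + 4)*(k - 4)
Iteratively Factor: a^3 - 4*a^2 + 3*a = (a - 3)*(a^2 - a) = a*(a - 3)*(a - 1)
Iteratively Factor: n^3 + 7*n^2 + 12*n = (n)*(n^2 + 7*n + 12) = n*(n + 3)*(n + 4)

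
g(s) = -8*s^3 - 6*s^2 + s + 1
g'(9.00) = -2051.00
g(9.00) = -6308.00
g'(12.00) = -3599.00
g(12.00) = -14675.00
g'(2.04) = -123.36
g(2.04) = -89.85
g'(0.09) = -0.27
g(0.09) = 1.04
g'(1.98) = -116.85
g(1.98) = -82.64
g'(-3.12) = -195.19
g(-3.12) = 182.44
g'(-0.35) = 2.26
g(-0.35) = 0.26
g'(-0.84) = -5.85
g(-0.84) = 0.67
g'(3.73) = -377.67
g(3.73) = -493.91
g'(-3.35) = -228.14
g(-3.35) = 231.08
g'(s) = -24*s^2 - 12*s + 1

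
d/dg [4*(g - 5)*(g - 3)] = 8*g - 32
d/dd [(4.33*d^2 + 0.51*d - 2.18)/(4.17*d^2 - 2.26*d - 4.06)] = (-11.9125*d^2 - 16.9784*d - 6.9974)/(17.3889*d^4 - 18.8484*d^3 - 28.7528*d^2 + 18.3512*d + 16.4836)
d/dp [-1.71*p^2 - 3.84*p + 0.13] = -3.42*p - 3.84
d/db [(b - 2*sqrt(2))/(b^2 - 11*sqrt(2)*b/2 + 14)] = 2*(-b^2 + 4*sqrt(2)*b - 8)/(2*b^4 - 22*sqrt(2)*b^3 + 177*b^2 - 308*sqrt(2)*b + 392)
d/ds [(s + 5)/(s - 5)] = -10/(s - 5)^2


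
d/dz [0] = 0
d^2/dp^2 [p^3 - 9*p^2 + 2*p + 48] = 6*p - 18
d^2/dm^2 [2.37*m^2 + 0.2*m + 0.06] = 4.74000000000000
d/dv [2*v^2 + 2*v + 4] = 4*v + 2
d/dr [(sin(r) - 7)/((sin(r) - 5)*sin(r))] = (-cos(r) + 14/tan(r) - 35*cos(r)/sin(r)^2)/(sin(r) - 5)^2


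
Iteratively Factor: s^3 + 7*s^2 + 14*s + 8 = (s + 1)*(s^2 + 6*s + 8) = (s + 1)*(s + 2)*(s + 4)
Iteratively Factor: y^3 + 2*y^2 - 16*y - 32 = (y - 4)*(y^2 + 6*y + 8) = (y - 4)*(y + 2)*(y + 4)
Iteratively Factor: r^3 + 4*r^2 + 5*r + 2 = (r + 2)*(r^2 + 2*r + 1) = (r + 1)*(r + 2)*(r + 1)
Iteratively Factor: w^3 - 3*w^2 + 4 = (w + 1)*(w^2 - 4*w + 4) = (w - 2)*(w + 1)*(w - 2)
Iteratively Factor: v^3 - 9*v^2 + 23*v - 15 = (v - 3)*(v^2 - 6*v + 5) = (v - 3)*(v - 1)*(v - 5)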